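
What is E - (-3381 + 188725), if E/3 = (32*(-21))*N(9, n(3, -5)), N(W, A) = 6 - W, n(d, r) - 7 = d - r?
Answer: -179296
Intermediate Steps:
n(d, r) = 7 + d - r (n(d, r) = 7 + (d - r) = 7 + d - r)
E = 6048 (E = 3*((32*(-21))*(6 - 1*9)) = 3*(-672*(6 - 9)) = 3*(-672*(-3)) = 3*2016 = 6048)
E - (-3381 + 188725) = 6048 - (-3381 + 188725) = 6048 - 1*185344 = 6048 - 185344 = -179296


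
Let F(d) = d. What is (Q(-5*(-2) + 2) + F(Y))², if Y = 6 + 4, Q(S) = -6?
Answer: 16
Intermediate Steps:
Y = 10
(Q(-5*(-2) + 2) + F(Y))² = (-6 + 10)² = 4² = 16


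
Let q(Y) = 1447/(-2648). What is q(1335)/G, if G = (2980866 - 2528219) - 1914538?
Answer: 1447/3871087368 ≈ 3.7380e-7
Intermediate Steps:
q(Y) = -1447/2648 (q(Y) = 1447*(-1/2648) = -1447/2648)
G = -1461891 (G = 452647 - 1914538 = -1461891)
q(1335)/G = -1447/2648/(-1461891) = -1447/2648*(-1/1461891) = 1447/3871087368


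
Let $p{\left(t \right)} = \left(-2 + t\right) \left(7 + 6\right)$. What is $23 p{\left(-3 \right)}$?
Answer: $-1495$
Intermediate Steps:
$p{\left(t \right)} = -26 + 13 t$ ($p{\left(t \right)} = \left(-2 + t\right) 13 = -26 + 13 t$)
$23 p{\left(-3 \right)} = 23 \left(-26 + 13 \left(-3\right)\right) = 23 \left(-26 - 39\right) = 23 \left(-65\right) = -1495$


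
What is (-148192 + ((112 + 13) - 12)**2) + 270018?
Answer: 134595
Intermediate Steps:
(-148192 + ((112 + 13) - 12)**2) + 270018 = (-148192 + (125 - 12)**2) + 270018 = (-148192 + 113**2) + 270018 = (-148192 + 12769) + 270018 = -135423 + 270018 = 134595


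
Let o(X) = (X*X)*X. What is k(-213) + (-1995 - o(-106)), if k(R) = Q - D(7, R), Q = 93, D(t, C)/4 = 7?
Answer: 1189086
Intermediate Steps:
D(t, C) = 28 (D(t, C) = 4*7 = 28)
o(X) = X³ (o(X) = X²*X = X³)
k(R) = 65 (k(R) = 93 - 1*28 = 93 - 28 = 65)
k(-213) + (-1995 - o(-106)) = 65 + (-1995 - 1*(-106)³) = 65 + (-1995 - 1*(-1191016)) = 65 + (-1995 + 1191016) = 65 + 1189021 = 1189086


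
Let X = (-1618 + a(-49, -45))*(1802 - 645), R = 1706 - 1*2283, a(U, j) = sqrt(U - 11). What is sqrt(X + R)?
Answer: sqrt(-1872603 + 2314*I*sqrt(15)) ≈ 3.275 + 1368.4*I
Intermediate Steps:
a(U, j) = sqrt(-11 + U)
R = -577 (R = 1706 - 2283 = -577)
X = -1872026 + 2314*I*sqrt(15) (X = (-1618 + sqrt(-11 - 49))*(1802 - 645) = (-1618 + sqrt(-60))*1157 = (-1618 + 2*I*sqrt(15))*1157 = -1872026 + 2314*I*sqrt(15) ≈ -1.872e+6 + 8962.1*I)
sqrt(X + R) = sqrt((-1872026 + 2314*I*sqrt(15)) - 577) = sqrt(-1872603 + 2314*I*sqrt(15))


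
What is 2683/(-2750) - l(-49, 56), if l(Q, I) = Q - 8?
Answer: 154067/2750 ≈ 56.024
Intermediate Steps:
l(Q, I) = -8 + Q
2683/(-2750) - l(-49, 56) = 2683/(-2750) - (-8 - 49) = 2683*(-1/2750) - 1*(-57) = -2683/2750 + 57 = 154067/2750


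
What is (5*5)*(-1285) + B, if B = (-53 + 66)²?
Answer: -31956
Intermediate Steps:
B = 169 (B = 13² = 169)
(5*5)*(-1285) + B = (5*5)*(-1285) + 169 = 25*(-1285) + 169 = -32125 + 169 = -31956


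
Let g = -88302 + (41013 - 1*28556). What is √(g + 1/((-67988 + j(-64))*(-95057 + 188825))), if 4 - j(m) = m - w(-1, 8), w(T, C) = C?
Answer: I*√48056189191314278254449/795996552 ≈ 275.4*I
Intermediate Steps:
j(m) = 12 - m (j(m) = 4 - (m - 1*8) = 4 - (m - 8) = 4 - (-8 + m) = 4 + (8 - m) = 12 - m)
g = -75845 (g = -88302 + (41013 - 28556) = -88302 + 12457 = -75845)
√(g + 1/((-67988 + j(-64))*(-95057 + 188825))) = √(-75845 + 1/((-67988 + (12 - 1*(-64)))*(-95057 + 188825))) = √(-75845 + 1/((-67988 + (12 + 64))*93768)) = √(-75845 + 1/((-67988 + 76)*93768)) = √(-75845 + 1/(-67912*93768)) = √(-75845 + 1/(-6367972416)) = √(-75845 - 1/6367972416) = √(-482978867891521/6367972416) = I*√48056189191314278254449/795996552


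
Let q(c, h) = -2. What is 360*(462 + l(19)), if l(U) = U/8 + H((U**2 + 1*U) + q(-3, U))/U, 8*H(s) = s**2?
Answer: 9606105/19 ≈ 5.0558e+5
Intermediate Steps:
H(s) = s**2/8
l(U) = U/8 + (-2 + U + U**2)**2/(8*U) (l(U) = U/8 + (((U**2 + 1*U) - 2)**2/8)/U = U*(1/8) + (((U**2 + U) - 2)**2/8)/U = U/8 + (((U + U**2) - 2)**2/8)/U = U/8 + ((-2 + U + U**2)**2/8)/U = U/8 + (-2 + U + U**2)**2/(8*U))
360*(462 + l(19)) = 360*(462 + (1/8)*(19**2 + (-2 + 19 + 19**2)**2)/19) = 360*(462 + (1/8)*(1/19)*(361 + (-2 + 19 + 361)**2)) = 360*(462 + (1/8)*(1/19)*(361 + 378**2)) = 360*(462 + (1/8)*(1/19)*(361 + 142884)) = 360*(462 + (1/8)*(1/19)*143245) = 360*(462 + 143245/152) = 360*(213469/152) = 9606105/19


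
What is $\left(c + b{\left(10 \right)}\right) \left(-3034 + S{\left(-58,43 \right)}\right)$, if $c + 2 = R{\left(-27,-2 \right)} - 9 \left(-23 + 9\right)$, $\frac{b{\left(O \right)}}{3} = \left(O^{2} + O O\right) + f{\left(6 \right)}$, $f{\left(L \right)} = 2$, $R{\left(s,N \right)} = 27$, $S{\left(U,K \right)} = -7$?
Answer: $-2302037$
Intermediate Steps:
$b{\left(O \right)} = 6 + 6 O^{2}$ ($b{\left(O \right)} = 3 \left(\left(O^{2} + O O\right) + 2\right) = 3 \left(\left(O^{2} + O^{2}\right) + 2\right) = 3 \left(2 O^{2} + 2\right) = 3 \left(2 + 2 O^{2}\right) = 6 + 6 O^{2}$)
$c = 151$ ($c = -2 - \left(-27 + 9 \left(-23 + 9\right)\right) = -2 + \left(27 - -126\right) = -2 + \left(27 + 126\right) = -2 + 153 = 151$)
$\left(c + b{\left(10 \right)}\right) \left(-3034 + S{\left(-58,43 \right)}\right) = \left(151 + \left(6 + 6 \cdot 10^{2}\right)\right) \left(-3034 - 7\right) = \left(151 + \left(6 + 6 \cdot 100\right)\right) \left(-3041\right) = \left(151 + \left(6 + 600\right)\right) \left(-3041\right) = \left(151 + 606\right) \left(-3041\right) = 757 \left(-3041\right) = -2302037$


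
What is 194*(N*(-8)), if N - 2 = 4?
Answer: -9312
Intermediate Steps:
N = 6 (N = 2 + 4 = 6)
194*(N*(-8)) = 194*(6*(-8)) = 194*(-48) = -9312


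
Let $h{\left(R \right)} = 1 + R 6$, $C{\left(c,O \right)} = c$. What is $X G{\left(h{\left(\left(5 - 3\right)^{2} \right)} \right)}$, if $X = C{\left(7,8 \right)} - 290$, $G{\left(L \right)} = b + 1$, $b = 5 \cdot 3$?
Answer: $-4528$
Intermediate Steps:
$b = 15$
$h{\left(R \right)} = 1 + 6 R$
$G{\left(L \right)} = 16$ ($G{\left(L \right)} = 15 + 1 = 16$)
$X = -283$ ($X = 7 - 290 = -283$)
$X G{\left(h{\left(\left(5 - 3\right)^{2} \right)} \right)} = \left(-283\right) 16 = -4528$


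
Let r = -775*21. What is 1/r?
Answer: -1/16275 ≈ -6.1444e-5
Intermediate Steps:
r = -16275
1/r = 1/(-16275) = -1/16275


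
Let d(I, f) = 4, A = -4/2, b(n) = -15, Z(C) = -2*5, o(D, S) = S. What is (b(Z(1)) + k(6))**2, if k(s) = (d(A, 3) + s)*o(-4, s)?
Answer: 2025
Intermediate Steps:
Z(C) = -10
A = -2 (A = -4*1/2 = -2)
k(s) = s*(4 + s) (k(s) = (4 + s)*s = s*(4 + s))
(b(Z(1)) + k(6))**2 = (-15 + 6*(4 + 6))**2 = (-15 + 6*10)**2 = (-15 + 60)**2 = 45**2 = 2025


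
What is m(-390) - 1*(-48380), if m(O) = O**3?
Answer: -59270620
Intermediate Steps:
m(-390) - 1*(-48380) = (-390)**3 - 1*(-48380) = -59319000 + 48380 = -59270620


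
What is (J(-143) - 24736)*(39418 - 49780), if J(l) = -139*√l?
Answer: 256314432 + 1440318*I*√143 ≈ 2.5631e+8 + 1.7224e+7*I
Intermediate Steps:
(J(-143) - 24736)*(39418 - 49780) = (-139*I*√143 - 24736)*(39418 - 49780) = (-139*I*√143 - 24736)*(-10362) = (-24736 - 139*I*√143)*(-10362) = 256314432 + 1440318*I*√143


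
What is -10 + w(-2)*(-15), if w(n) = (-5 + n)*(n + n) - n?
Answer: -460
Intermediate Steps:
w(n) = -n + 2*n*(-5 + n) (w(n) = (-5 + n)*(2*n) - n = 2*n*(-5 + n) - n = -n + 2*n*(-5 + n))
-10 + w(-2)*(-15) = -10 - 2*(-11 + 2*(-2))*(-15) = -10 - 2*(-11 - 4)*(-15) = -10 - 2*(-15)*(-15) = -10 + 30*(-15) = -10 - 450 = -460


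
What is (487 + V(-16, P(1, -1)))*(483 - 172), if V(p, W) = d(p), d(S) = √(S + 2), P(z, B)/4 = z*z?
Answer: 151457 + 311*I*√14 ≈ 1.5146e+5 + 1163.7*I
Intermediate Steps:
P(z, B) = 4*z² (P(z, B) = 4*(z*z) = 4*z²)
d(S) = √(2 + S)
V(p, W) = √(2 + p)
(487 + V(-16, P(1, -1)))*(483 - 172) = (487 + √(2 - 16))*(483 - 172) = (487 + √(-14))*311 = (487 + I*√14)*311 = 151457 + 311*I*√14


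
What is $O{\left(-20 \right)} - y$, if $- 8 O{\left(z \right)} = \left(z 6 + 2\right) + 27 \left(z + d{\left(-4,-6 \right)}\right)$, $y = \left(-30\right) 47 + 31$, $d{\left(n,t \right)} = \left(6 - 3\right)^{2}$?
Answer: $\frac{11447}{8} \approx 1430.9$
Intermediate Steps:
$d{\left(n,t \right)} = 9$ ($d{\left(n,t \right)} = 3^{2} = 9$)
$y = -1379$ ($y = -1410 + 31 = -1379$)
$O{\left(z \right)} = - \frac{245}{8} - \frac{33 z}{8}$ ($O{\left(z \right)} = - \frac{\left(z 6 + 2\right) + 27 \left(z + 9\right)}{8} = - \frac{\left(6 z + 2\right) + 27 \left(9 + z\right)}{8} = - \frac{\left(2 + 6 z\right) + \left(243 + 27 z\right)}{8} = - \frac{245 + 33 z}{8} = - \frac{245}{8} - \frac{33 z}{8}$)
$O{\left(-20 \right)} - y = \left(- \frac{245}{8} - - \frac{165}{2}\right) - -1379 = \left(- \frac{245}{8} + \frac{165}{2}\right) + 1379 = \frac{415}{8} + 1379 = \frac{11447}{8}$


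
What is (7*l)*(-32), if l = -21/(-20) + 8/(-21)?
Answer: -2248/15 ≈ -149.87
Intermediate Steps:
l = 281/420 (l = -21*(-1/20) + 8*(-1/21) = 21/20 - 8/21 = 281/420 ≈ 0.66905)
(7*l)*(-32) = (7*(281/420))*(-32) = (281/60)*(-32) = -2248/15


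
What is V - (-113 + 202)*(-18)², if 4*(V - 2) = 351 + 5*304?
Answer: -113465/4 ≈ -28366.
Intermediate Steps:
V = 1879/4 (V = 2 + (351 + 5*304)/4 = 2 + (351 + 1520)/4 = 2 + (¼)*1871 = 2 + 1871/4 = 1879/4 ≈ 469.75)
V - (-113 + 202)*(-18)² = 1879/4 - (-113 + 202)*(-18)² = 1879/4 - 89*324 = 1879/4 - 1*28836 = 1879/4 - 28836 = -113465/4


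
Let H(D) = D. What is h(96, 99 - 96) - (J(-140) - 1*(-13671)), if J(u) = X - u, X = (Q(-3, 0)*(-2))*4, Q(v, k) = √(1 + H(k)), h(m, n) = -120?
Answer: -13923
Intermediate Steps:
Q(v, k) = √(1 + k)
X = -8 (X = (√(1 + 0)*(-2))*4 = (√1*(-2))*4 = (1*(-2))*4 = -2*4 = -8)
J(u) = -8 - u
h(96, 99 - 96) - (J(-140) - 1*(-13671)) = -120 - ((-8 - 1*(-140)) - 1*(-13671)) = -120 - ((-8 + 140) + 13671) = -120 - (132 + 13671) = -120 - 1*13803 = -120 - 13803 = -13923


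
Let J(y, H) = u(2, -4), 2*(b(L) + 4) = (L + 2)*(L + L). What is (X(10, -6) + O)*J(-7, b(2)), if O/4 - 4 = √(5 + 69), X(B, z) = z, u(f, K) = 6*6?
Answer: 360 + 144*√74 ≈ 1598.7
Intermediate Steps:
u(f, K) = 36
b(L) = -4 + L*(2 + L) (b(L) = -4 + ((L + 2)*(L + L))/2 = -4 + ((2 + L)*(2*L))/2 = -4 + (2*L*(2 + L))/2 = -4 + L*(2 + L))
J(y, H) = 36
O = 16 + 4*√74 (O = 16 + 4*√(5 + 69) = 16 + 4*√74 ≈ 50.409)
(X(10, -6) + O)*J(-7, b(2)) = (-6 + (16 + 4*√74))*36 = (10 + 4*√74)*36 = 360 + 144*√74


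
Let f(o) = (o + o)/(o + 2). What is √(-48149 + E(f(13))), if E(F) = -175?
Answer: 2*I*√12081 ≈ 219.83*I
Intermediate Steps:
f(o) = 2*o/(2 + o) (f(o) = (2*o)/(2 + o) = 2*o/(2 + o))
√(-48149 + E(f(13))) = √(-48149 - 175) = √(-48324) = 2*I*√12081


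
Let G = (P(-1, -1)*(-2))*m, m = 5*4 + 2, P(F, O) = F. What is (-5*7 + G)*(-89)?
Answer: -801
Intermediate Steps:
m = 22 (m = 20 + 2 = 22)
G = 44 (G = -1*(-2)*22 = 2*22 = 44)
(-5*7 + G)*(-89) = (-5*7 + 44)*(-89) = (-35 + 44)*(-89) = 9*(-89) = -801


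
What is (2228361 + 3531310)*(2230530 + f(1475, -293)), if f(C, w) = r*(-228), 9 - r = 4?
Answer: 12840552930690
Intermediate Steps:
r = 5 (r = 9 - 1*4 = 9 - 4 = 5)
f(C, w) = -1140 (f(C, w) = 5*(-228) = -1140)
(2228361 + 3531310)*(2230530 + f(1475, -293)) = (2228361 + 3531310)*(2230530 - 1140) = 5759671*2229390 = 12840552930690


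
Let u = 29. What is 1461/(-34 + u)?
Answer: -1461/5 ≈ -292.20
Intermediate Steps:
1461/(-34 + u) = 1461/(-34 + 29) = 1461/(-5) = 1461*(-⅕) = -1461/5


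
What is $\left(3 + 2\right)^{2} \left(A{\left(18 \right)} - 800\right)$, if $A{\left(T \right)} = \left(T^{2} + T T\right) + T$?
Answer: $-3350$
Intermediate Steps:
$A{\left(T \right)} = T + 2 T^{2}$ ($A{\left(T \right)} = \left(T^{2} + T^{2}\right) + T = 2 T^{2} + T = T + 2 T^{2}$)
$\left(3 + 2\right)^{2} \left(A{\left(18 \right)} - 800\right) = \left(3 + 2\right)^{2} \left(18 \left(1 + 2 \cdot 18\right) - 800\right) = 5^{2} \left(18 \left(1 + 36\right) - 800\right) = 25 \left(18 \cdot 37 - 800\right) = 25 \left(666 - 800\right) = 25 \left(-134\right) = -3350$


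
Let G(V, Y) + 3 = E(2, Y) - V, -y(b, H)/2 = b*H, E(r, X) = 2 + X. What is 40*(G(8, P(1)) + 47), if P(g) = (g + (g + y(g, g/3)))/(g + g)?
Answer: 4640/3 ≈ 1546.7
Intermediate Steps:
y(b, H) = -2*H*b (y(b, H) = -2*b*H = -2*H*b)
P(g) = (2*g - 2*g**2/3)/(2*g) (P(g) = (g + (g - 2*g/3*g))/(g + g) = (g + (g - 2*g*(1/3)*g))/((2*g)) = (g + (g - 2*g/3*g))*(1/(2*g)) = (g + (g - 2*g**2/3))*(1/(2*g)) = (2*g - 2*g**2/3)*(1/(2*g)) = (2*g - 2*g**2/3)/(2*g))
G(V, Y) = -1 + Y - V (G(V, Y) = -3 + ((2 + Y) - V) = -3 + (2 + Y - V) = -1 + Y - V)
40*(G(8, P(1)) + 47) = 40*((-1 + (1 - 1/3*1) - 1*8) + 47) = 40*((-1 + (1 - 1/3) - 8) + 47) = 40*((-1 + 2/3 - 8) + 47) = 40*(-25/3 + 47) = 40*(116/3) = 4640/3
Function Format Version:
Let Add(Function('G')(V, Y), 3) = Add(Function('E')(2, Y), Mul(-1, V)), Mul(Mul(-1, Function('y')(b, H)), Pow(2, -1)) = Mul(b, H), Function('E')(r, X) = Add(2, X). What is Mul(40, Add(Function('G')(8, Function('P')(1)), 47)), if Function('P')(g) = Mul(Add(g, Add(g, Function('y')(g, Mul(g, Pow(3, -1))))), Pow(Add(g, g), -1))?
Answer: Rational(4640, 3) ≈ 1546.7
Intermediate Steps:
Function('y')(b, H) = Mul(-2, H, b) (Function('y')(b, H) = Mul(-2, Mul(b, H)) = Mul(-2, Mul(H, b)) = Mul(-2, H, b))
Function('P')(g) = Mul(Rational(1, 2), Pow(g, -1), Add(Mul(2, g), Mul(Rational(-2, 3), Pow(g, 2)))) (Function('P')(g) = Mul(Add(g, Add(g, Mul(-2, Mul(g, Pow(3, -1)), g))), Pow(Add(g, g), -1)) = Mul(Add(g, Add(g, Mul(-2, Mul(g, Rational(1, 3)), g))), Pow(Mul(2, g), -1)) = Mul(Add(g, Add(g, Mul(-2, Mul(Rational(1, 3), g), g))), Mul(Rational(1, 2), Pow(g, -1))) = Mul(Add(g, Add(g, Mul(Rational(-2, 3), Pow(g, 2)))), Mul(Rational(1, 2), Pow(g, -1))) = Mul(Add(Mul(2, g), Mul(Rational(-2, 3), Pow(g, 2))), Mul(Rational(1, 2), Pow(g, -1))) = Mul(Rational(1, 2), Pow(g, -1), Add(Mul(2, g), Mul(Rational(-2, 3), Pow(g, 2)))))
Function('G')(V, Y) = Add(-1, Y, Mul(-1, V)) (Function('G')(V, Y) = Add(-3, Add(Add(2, Y), Mul(-1, V))) = Add(-3, Add(2, Y, Mul(-1, V))) = Add(-1, Y, Mul(-1, V)))
Mul(40, Add(Function('G')(8, Function('P')(1)), 47)) = Mul(40, Add(Add(-1, Add(1, Mul(Rational(-1, 3), 1)), Mul(-1, 8)), 47)) = Mul(40, Add(Add(-1, Add(1, Rational(-1, 3)), -8), 47)) = Mul(40, Add(Add(-1, Rational(2, 3), -8), 47)) = Mul(40, Add(Rational(-25, 3), 47)) = Mul(40, Rational(116, 3)) = Rational(4640, 3)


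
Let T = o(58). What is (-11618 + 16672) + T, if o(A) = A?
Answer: 5112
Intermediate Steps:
T = 58
(-11618 + 16672) + T = (-11618 + 16672) + 58 = 5054 + 58 = 5112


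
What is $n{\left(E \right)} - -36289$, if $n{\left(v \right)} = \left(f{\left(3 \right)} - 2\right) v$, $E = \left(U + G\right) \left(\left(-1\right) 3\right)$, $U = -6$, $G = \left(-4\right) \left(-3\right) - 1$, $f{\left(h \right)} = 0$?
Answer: $36319$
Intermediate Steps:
$G = 11$ ($G = 12 - 1 = 11$)
$E = -15$ ($E = \left(-6 + 11\right) \left(\left(-1\right) 3\right) = 5 \left(-3\right) = -15$)
$n{\left(v \right)} = - 2 v$ ($n{\left(v \right)} = \left(0 - 2\right) v = - 2 v$)
$n{\left(E \right)} - -36289 = \left(-2\right) \left(-15\right) - -36289 = 30 + 36289 = 36319$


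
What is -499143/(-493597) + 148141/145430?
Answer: 145712319667/71783811710 ≈ 2.0299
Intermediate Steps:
-499143/(-493597) + 148141/145430 = -499143*(-1/493597) + 148141*(1/145430) = 499143/493597 + 148141/145430 = 145712319667/71783811710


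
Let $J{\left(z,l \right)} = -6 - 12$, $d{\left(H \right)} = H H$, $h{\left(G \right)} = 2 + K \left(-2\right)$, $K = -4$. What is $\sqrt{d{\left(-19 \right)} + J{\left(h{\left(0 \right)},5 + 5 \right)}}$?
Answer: $7 \sqrt{7} \approx 18.52$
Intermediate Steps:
$h{\left(G \right)} = 10$ ($h{\left(G \right)} = 2 - -8 = 2 + 8 = 10$)
$d{\left(H \right)} = H^{2}$
$J{\left(z,l \right)} = -18$ ($J{\left(z,l \right)} = -6 - 12 = -18$)
$\sqrt{d{\left(-19 \right)} + J{\left(h{\left(0 \right)},5 + 5 \right)}} = \sqrt{\left(-19\right)^{2} - 18} = \sqrt{361 - 18} = \sqrt{343} = 7 \sqrt{7}$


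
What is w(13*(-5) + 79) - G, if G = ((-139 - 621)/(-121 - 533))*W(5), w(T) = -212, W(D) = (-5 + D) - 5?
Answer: -67424/327 ≈ -206.19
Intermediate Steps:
W(D) = -10 + D
G = -1900/327 (G = ((-139 - 621)/(-121 - 533))*(-10 + 5) = -760/(-654)*(-5) = -760*(-1/654)*(-5) = (380/327)*(-5) = -1900/327 ≈ -5.8104)
w(13*(-5) + 79) - G = -212 - 1*(-1900/327) = -212 + 1900/327 = -67424/327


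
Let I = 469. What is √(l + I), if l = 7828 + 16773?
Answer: √25070 ≈ 158.33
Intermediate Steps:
l = 24601
√(l + I) = √(24601 + 469) = √25070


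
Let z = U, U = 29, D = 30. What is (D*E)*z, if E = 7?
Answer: 6090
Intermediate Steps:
z = 29
(D*E)*z = (30*7)*29 = 210*29 = 6090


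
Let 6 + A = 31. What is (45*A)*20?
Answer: 22500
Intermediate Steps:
A = 25 (A = -6 + 31 = 25)
(45*A)*20 = (45*25)*20 = 1125*20 = 22500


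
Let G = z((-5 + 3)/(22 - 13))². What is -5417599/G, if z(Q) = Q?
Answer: -438825519/4 ≈ -1.0971e+8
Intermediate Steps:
G = 4/81 (G = ((-5 + 3)/(22 - 13))² = (-2/9)² = 4/81 ≈ 0.049383)
-5417599/G = -5417599/4/81 = -5417599*81/4 = -438825519/4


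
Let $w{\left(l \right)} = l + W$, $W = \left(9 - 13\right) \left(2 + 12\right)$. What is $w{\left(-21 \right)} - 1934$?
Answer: $-2011$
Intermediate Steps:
$W = -56$ ($W = \left(-4\right) 14 = -56$)
$w{\left(l \right)} = -56 + l$ ($w{\left(l \right)} = l - 56 = -56 + l$)
$w{\left(-21 \right)} - 1934 = \left(-56 - 21\right) - 1934 = -77 - 1934 = -2011$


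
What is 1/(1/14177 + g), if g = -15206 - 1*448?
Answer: -14177/221926757 ≈ -6.3881e-5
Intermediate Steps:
g = -15654 (g = -15206 - 448 = -15654)
1/(1/14177 + g) = 1/(1/14177 - 15654) = 1/(-221926757/14177) = -14177/221926757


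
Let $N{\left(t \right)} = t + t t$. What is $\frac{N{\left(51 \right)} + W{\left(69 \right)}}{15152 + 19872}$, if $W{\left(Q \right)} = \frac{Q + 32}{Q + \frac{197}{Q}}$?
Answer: $\frac{13155585}{173648992} \approx 0.07576$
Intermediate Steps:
$N{\left(t \right)} = t + t^{2}$
$W{\left(Q \right)} = \frac{32 + Q}{Q + \frac{197}{Q}}$
$\frac{N{\left(51 \right)} + W{\left(69 \right)}}{15152 + 19872} = \frac{51 \left(1 + 51\right) + \frac{69 \left(32 + 69\right)}{197 + 69^{2}}}{15152 + 19872} = \frac{51 \cdot 52 + 69 \frac{1}{197 + 4761} \cdot 101}{35024} = \left(2652 + 69 \cdot \frac{1}{4958} \cdot 101\right) \frac{1}{35024} = \left(2652 + \frac{6969}{4958}\right) \frac{1}{35024} = \frac{13155585}{4958} \cdot \frac{1}{35024} = \frac{13155585}{173648992}$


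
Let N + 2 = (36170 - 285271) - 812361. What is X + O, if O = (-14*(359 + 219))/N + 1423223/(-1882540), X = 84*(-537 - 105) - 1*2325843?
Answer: -594421897543354319/249781054820 ≈ -2.3798e+6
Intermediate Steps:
N = -1061464 (N = -2 + ((36170 - 285271) - 812361) = -2 + (-249101 - 812361) = -2 - 1061462 = -1061464)
X = -2379771 (X = 84*(-642) - 2325843 = -53928 - 2325843 = -2379771)
O = -186933308099/249781054820 (O = -14*(359 + 219)/(-1061464) + 1423223/(-1882540) = -14*578*(-1/1061464) + 1423223*(-1/1882540) = -8092*(-1/1061464) - 1423223/1882540 = 2023/265366 - 1423223/1882540 = -186933308099/249781054820 ≈ -0.74839)
X + O = -2379771 - 186933308099/249781054820 = -594421897543354319/249781054820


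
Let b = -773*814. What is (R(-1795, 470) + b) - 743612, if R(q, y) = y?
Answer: -1372364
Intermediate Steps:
b = -629222
(R(-1795, 470) + b) - 743612 = (470 - 629222) - 743612 = -628752 - 743612 = -1372364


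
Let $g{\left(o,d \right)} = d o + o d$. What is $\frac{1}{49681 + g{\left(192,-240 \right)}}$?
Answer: $- \frac{1}{42479} \approx -2.3541 \cdot 10^{-5}$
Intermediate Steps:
$g{\left(o,d \right)} = 2 d o$ ($g{\left(o,d \right)} = d o + d o = 2 d o$)
$\frac{1}{49681 + g{\left(192,-240 \right)}} = \frac{1}{49681 + 2 \left(-240\right) 192} = \frac{1}{49681 - 92160} = \frac{1}{-42479} = - \frac{1}{42479}$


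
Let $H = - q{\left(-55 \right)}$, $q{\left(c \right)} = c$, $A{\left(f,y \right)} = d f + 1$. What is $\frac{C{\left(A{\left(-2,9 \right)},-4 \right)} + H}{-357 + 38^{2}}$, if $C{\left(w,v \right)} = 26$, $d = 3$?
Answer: $\frac{81}{1087} \approx 0.074517$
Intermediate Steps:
$A{\left(f,y \right)} = 1 + 3 f$ ($A{\left(f,y \right)} = 3 f + 1 = 1 + 3 f$)
$H = 55$ ($H = \left(-1\right) \left(-55\right) = 55$)
$\frac{C{\left(A{\left(-2,9 \right)},-4 \right)} + H}{-357 + 38^{2}} = \frac{26 + 55}{-357 + 38^{2}} = \frac{81}{-357 + 1444} = \frac{81}{1087}$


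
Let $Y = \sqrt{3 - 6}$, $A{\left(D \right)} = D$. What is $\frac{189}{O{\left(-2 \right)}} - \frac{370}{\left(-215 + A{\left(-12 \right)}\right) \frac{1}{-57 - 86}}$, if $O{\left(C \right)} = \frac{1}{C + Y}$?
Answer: $- \frac{138716}{227} + 189 i \sqrt{3} \approx -611.08 + 327.36 i$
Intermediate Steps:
$Y = i \sqrt{3}$ ($Y = \sqrt{-3} = i \sqrt{3} \approx 1.732 i$)
$O{\left(C \right)} = \frac{1}{C + i \sqrt{3}}$
$\frac{189}{O{\left(-2 \right)}} - \frac{370}{\left(-215 + A{\left(-12 \right)}\right) \frac{1}{-57 - 86}} = \frac{189}{\frac{1}{-2 + i \sqrt{3}}} - \frac{370}{\left(-215 - 12\right) \frac{1}{-57 - 86}} = 189 \left(-2 + i \sqrt{3}\right) - \frac{370}{\left(-227\right) \frac{1}{-143}} = \left(-378 + 189 i \sqrt{3}\right) - \frac{370}{\left(-227\right) \left(- \frac{1}{143}\right)} = \left(-378 + 189 i \sqrt{3}\right) - \frac{370}{\frac{227}{143}} = \left(-378 + 189 i \sqrt{3}\right) - \frac{52910}{227} = - \frac{138716}{227} + 189 i \sqrt{3}$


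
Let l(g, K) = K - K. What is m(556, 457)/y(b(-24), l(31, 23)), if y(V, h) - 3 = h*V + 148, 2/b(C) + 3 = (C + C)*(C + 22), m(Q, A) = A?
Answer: 457/151 ≈ 3.0265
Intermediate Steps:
l(g, K) = 0
b(C) = 2/(-3 + 2*C*(22 + C)) (b(C) = 2/(-3 + (C + C)*(C + 22)) = 2/(-3 + (2*C)*(22 + C)) = 2/(-3 + 2*C*(22 + C)))
y(V, h) = 151 + V*h (y(V, h) = 3 + (h*V + 148) = 3 + (V*h + 148) = 3 + (148 + V*h) = 151 + V*h)
m(556, 457)/y(b(-24), l(31, 23)) = 457/(151 + (2/(-3 + 2*(-24)**2 + 44*(-24)))*0) = 457/(151 + (2/(-3 + 2*576 - 1056))*0) = 457/(151 + (2/(-3 + 1152 - 1056))*0) = 457/(151 + (2/93)*0) = 457/(151 + 0) = 457/151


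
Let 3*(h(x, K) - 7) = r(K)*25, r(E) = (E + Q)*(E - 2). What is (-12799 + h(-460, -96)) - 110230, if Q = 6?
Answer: -49522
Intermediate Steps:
r(E) = (-2 + E)*(6 + E) (r(E) = (E + 6)*(E - 2) = (6 + E)*(-2 + E) = (-2 + E)*(6 + E))
h(x, K) = -93 + 25*K²/3 + 100*K/3 (h(x, K) = 7 + ((-12 + K² + 4*K)*25)/3 = 7 + (-300 + 25*K² + 100*K)/3 = 7 + (-100 + 25*K²/3 + 100*K/3) = -93 + 25*K²/3 + 100*K/3)
(-12799 + h(-460, -96)) - 110230 = (-12799 + (-93 + (25/3)*(-96)² + (100/3)*(-96))) - 110230 = (-12799 + (-93 + (25/3)*9216 - 3200)) - 110230 = (-12799 + (-93 + 76800 - 3200)) - 110230 = (-12799 + 73507) - 110230 = 60708 - 110230 = -49522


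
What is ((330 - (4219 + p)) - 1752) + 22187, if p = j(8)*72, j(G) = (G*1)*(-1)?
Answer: 17122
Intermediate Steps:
j(G) = -G (j(G) = G*(-1) = -G)
p = -576 (p = -1*8*72 = -8*72 = -576)
((330 - (4219 + p)) - 1752) + 22187 = ((330 - (4219 - 576)) - 1752) + 22187 = ((330 - 1*3643) - 1752) + 22187 = ((330 - 3643) - 1752) + 22187 = (-3313 - 1752) + 22187 = -5065 + 22187 = 17122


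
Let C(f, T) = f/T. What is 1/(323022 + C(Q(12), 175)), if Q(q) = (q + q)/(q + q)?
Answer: 175/56528851 ≈ 3.0958e-6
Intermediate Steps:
Q(q) = 1 (Q(q) = (2*q)/((2*q)) = (2*q)*(1/(2*q)) = 1)
1/(323022 + C(Q(12), 175)) = 1/(323022 + 1/175) = 1/(56528851/175) = 175/56528851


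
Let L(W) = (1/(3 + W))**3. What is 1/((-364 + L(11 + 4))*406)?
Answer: -2916/430937941 ≈ -6.7666e-6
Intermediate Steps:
L(W) = (3 + W)**(-3)
1/((-364 + L(11 + 4))*406) = 1/((-364 + (3 + (11 + 4))**(-3))*406) = 1/((-364 + (3 + 15)**(-3))*406) = 1/((-364 + 18**(-3))*406) = 1/((-364 + 1/5832)*406) = 1/(-2122847/5832*406) = 1/(-430937941/2916) = -2916/430937941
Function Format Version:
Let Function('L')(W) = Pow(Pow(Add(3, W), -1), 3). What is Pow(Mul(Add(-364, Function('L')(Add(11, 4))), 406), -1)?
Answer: Rational(-2916, 430937941) ≈ -6.7666e-6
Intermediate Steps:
Function('L')(W) = Pow(Add(3, W), -3)
Pow(Mul(Add(-364, Function('L')(Add(11, 4))), 406), -1) = Pow(Mul(Add(-364, Pow(Add(3, Add(11, 4)), -3)), 406), -1) = Pow(Mul(Add(-364, Pow(Add(3, 15), -3)), 406), -1) = Pow(Mul(Add(-364, Pow(18, -3)), 406), -1) = Pow(Mul(Add(-364, Rational(1, 5832)), 406), -1) = Pow(Mul(Rational(-2122847, 5832), 406), -1) = Pow(Rational(-430937941, 2916), -1) = Rational(-2916, 430937941)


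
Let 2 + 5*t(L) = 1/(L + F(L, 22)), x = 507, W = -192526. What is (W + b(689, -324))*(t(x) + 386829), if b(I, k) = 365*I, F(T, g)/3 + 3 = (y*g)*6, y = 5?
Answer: 18838604658963/826 ≈ 2.2807e+10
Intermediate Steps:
F(T, g) = -9 + 90*g (F(T, g) = -9 + 3*((5*g)*6) = -9 + 3*(30*g) = -9 + 90*g)
t(L) = -⅖ + 1/(5*(1971 + L)) (t(L) = -⅖ + 1/(5*(L + (-9 + 90*22))) = -⅖ + 1/(5*(L + (-9 + 1980))) = -⅖ + 1/(5*(L + 1971)) = -⅖ + 1/(5*(1971 + L)))
(W + b(689, -324))*(t(x) + 386829) = (-192526 + 365*689)*((-3941 - 2*507)/(5*(1971 + 507)) + 386829) = (-192526 + 251485)*((⅕)*(-3941 - 1014)/2478 + 386829) = 58959*((⅕)*(1/2478)*(-4955) + 386829) = 58959*(-991/2478 + 386829) = 58959*(958561271/2478) = 18838604658963/826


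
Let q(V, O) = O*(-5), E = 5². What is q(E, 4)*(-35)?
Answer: 700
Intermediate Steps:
E = 25
q(V, O) = -5*O
q(E, 4)*(-35) = -5*4*(-35) = -20*(-35) = 700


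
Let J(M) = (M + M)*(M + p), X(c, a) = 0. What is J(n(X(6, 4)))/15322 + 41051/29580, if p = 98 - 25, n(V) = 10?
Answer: 339043111/226612380 ≈ 1.4961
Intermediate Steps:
p = 73
J(M) = 2*M*(73 + M) (J(M) = (M + M)*(M + 73) = (2*M)*(73 + M) = 2*M*(73 + M))
J(n(X(6, 4)))/15322 + 41051/29580 = (2*10*(73 + 10))/15322 + 41051/29580 = (2*10*83)*(1/15322) + 41051*(1/29580) = 1660*(1/15322) + 41051/29580 = 830/7661 + 41051/29580 = 339043111/226612380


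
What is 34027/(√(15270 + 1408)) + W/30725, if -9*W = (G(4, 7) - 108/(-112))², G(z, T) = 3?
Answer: -1369/24088400 + 34027*√16678/16678 ≈ 263.48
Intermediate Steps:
W = -1369/784 (W = -(3 - 108/(-112))²/9 = -(3 - 108*(-1/112))²/9 = -(3 + 27/28)²/9 = -(111/28)²/9 = -⅑*12321/784 = -1369/784 ≈ -1.7462)
34027/(√(15270 + 1408)) + W/30725 = 34027/(√(15270 + 1408)) - 1369/784/30725 = 34027/(√16678) - 1369/784*1/30725 = 34027*(√16678/16678) - 1369/24088400 = 34027*√16678/16678 - 1369/24088400 = -1369/24088400 + 34027*√16678/16678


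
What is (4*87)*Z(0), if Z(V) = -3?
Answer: -1044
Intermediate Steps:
(4*87)*Z(0) = (4*87)*(-3) = 348*(-3) = -1044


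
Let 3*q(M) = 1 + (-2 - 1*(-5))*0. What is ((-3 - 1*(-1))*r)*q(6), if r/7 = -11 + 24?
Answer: -182/3 ≈ -60.667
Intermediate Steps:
r = 91 (r = 7*(-11 + 24) = 7*13 = 91)
q(M) = ⅓ (q(M) = (1 + (-2 - 1*(-5))*0)/3 = (1 + (-2 + 5)*0)/3 = (1 + 3*0)/3 = (1 + 0)/3 = (⅓)*1 = ⅓)
((-3 - 1*(-1))*r)*q(6) = ((-3 - 1*(-1))*91)*(⅓) = ((-3 + 1)*91)*(⅓) = -2*91*(⅓) = -182*⅓ = -182/3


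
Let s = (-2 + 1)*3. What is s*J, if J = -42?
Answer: 126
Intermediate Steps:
s = -3 (s = -1*3 = -3)
s*J = -3*(-42) = 126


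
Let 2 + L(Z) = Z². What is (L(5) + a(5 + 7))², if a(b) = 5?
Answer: 784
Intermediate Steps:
L(Z) = -2 + Z²
(L(5) + a(5 + 7))² = ((-2 + 5²) + 5)² = ((-2 + 25) + 5)² = (23 + 5)² = 28² = 784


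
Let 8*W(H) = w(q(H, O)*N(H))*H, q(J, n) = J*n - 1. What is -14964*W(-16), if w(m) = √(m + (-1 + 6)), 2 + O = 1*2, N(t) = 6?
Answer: 29928*I ≈ 29928.0*I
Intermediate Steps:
O = 0 (O = -2 + 1*2 = -2 + 2 = 0)
q(J, n) = -1 + J*n
w(m) = √(5 + m) (w(m) = √(m + 5) = √(5 + m))
W(H) = I*H/8 (W(H) = (√(5 + (-1 + H*0)*6)*H)/8 = (√(5 + (-1 + 0)*6)*H)/8 = (√(5 - 1*6)*H)/8 = (√(5 - 6)*H)/8 = (√(-1)*H)/8 = (I*H)/8 = I*H/8)
-14964*W(-16) = -3741*I*(-16)/2 = -(-29928)*I = 29928*I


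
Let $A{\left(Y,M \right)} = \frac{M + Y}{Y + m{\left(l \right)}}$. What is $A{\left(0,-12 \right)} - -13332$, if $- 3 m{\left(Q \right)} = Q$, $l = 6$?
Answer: $13338$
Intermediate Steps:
$m{\left(Q \right)} = - \frac{Q}{3}$
$A{\left(Y,M \right)} = \frac{M + Y}{-2 + Y}$ ($A{\left(Y,M \right)} = \frac{M + Y}{Y - 2} = \frac{M + Y}{-2 + Y}$)
$A{\left(0,-12 \right)} - -13332 = \frac{-12 + 0}{-2 + 0} - -13332 = \frac{1}{-2} \left(-12\right) + 13332 = \left(- \frac{1}{2}\right) \left(-12\right) + 13332 = 6 + 13332 = 13338$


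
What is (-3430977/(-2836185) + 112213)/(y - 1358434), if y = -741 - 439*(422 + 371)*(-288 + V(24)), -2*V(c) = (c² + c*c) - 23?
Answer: 19288500508/50779587809825 ≈ 0.00037985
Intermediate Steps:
V(c) = 23/2 - c² (V(c) = -((c² + c*c) - 23)/2 = -((c² + c²) - 23)/2 = -(2*c² - 23)/2 = -(-23 + 2*c²)/2 = 23/2 - c²)
y = 593555053/2 (y = -741 - 439*(422 + 371)*(-288 + (23/2 - 1*24²)) = -741 - 348127*(-288 + (23/2 - 1*576)) = -741 - 348127*(-288 + (23/2 - 576)) = -741 - 348127*(-288 - 1129/2) = -741 - 348127*(-1705)/2 = -741 - 439*(-1352065/2) = -741 + 593556535/2 = 593555053/2 ≈ 2.9678e+8)
(-3430977/(-2836185) + 112213)/(y - 1358434) = (-3430977/(-2836185) + 112213)/(593555053/2 - 1358434) = (-3430977*(-1/2836185) + 112213)/(590838185/2) = (103969/85945 + 112213)*(2/590838185) = (9644250254/85945)*(2/590838185) = 19288500508/50779587809825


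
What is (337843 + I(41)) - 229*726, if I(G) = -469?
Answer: 171120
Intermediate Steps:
(337843 + I(41)) - 229*726 = (337843 - 469) - 229*726 = 337374 - 166254 = 171120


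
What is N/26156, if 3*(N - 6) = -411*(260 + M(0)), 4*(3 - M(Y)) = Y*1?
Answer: -36025/26156 ≈ -1.3773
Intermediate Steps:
M(Y) = 3 - Y/4
N = -36025 (N = 6 + (-411*(260 + (3 - 1/4*0)))/3 = 6 + (-411*(260 + (3 + 0)))/3 = 6 + (-411*(260 + 3))/3 = 6 + (-411*263)/3 = 6 + (1/3)*(-108093) = 6 - 36031 = -36025)
N/26156 = -36025/26156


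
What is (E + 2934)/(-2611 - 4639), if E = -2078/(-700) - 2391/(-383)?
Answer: -394537487/971862500 ≈ -0.40596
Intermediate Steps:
E = 1234787/134050 (E = -2078*(-1/700) - 2391*(-1/383) = 1039/350 + 2391/383 = 1234787/134050 ≈ 9.2114)
(E + 2934)/(-2611 - 4639) = (1234787/134050 + 2934)/(-2611 - 4639) = (394537487/134050)/(-7250) = (394537487/134050)*(-1/7250) = -394537487/971862500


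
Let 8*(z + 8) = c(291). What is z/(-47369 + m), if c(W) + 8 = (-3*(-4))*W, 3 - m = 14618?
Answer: -855/123968 ≈ -0.0068969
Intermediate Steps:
m = -14615 (m = 3 - 1*14618 = 3 - 14618 = -14615)
c(W) = -8 + 12*W (c(W) = -8 + (-3*(-4))*W = -8 + 12*W)
z = 855/2 (z = -8 + (-8 + 12*291)/8 = -8 + (-8 + 3492)/8 = -8 + (⅛)*3484 = -8 + 871/2 = 855/2 ≈ 427.50)
z/(-47369 + m) = 855/(2*(-47369 - 14615)) = (855/2)/(-61984) = (855/2)*(-1/61984) = -855/123968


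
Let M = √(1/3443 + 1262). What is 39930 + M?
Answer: 39930 + √14960065681/3443 ≈ 39966.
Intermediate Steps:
M = √14960065681/3443 (M = √(1/3443 + 1262) = √(4345067/3443) = √14960065681/3443 ≈ 35.525)
39930 + M = 39930 + √14960065681/3443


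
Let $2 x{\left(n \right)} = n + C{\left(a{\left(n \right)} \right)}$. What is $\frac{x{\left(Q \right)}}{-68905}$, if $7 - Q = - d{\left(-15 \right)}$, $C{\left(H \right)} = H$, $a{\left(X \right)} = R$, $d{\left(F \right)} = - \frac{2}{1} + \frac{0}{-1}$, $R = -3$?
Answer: $- \frac{1}{68905} \approx -1.4513 \cdot 10^{-5}$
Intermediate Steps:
$d{\left(F \right)} = -2$ ($d{\left(F \right)} = \left(-2\right) 1 + 0 \left(-1\right) = -2 + 0 = -2$)
$a{\left(X \right)} = -3$
$Q = 5$ ($Q = 7 - \left(-1\right) \left(-2\right) = 7 - 2 = 5$)
$x{\left(n \right)} = - \frac{3}{2} + \frac{n}{2}$ ($x{\left(n \right)} = \frac{n - 3}{2} = \frac{-3 + n}{2} = - \frac{3}{2} + \frac{n}{2}$)
$\frac{x{\left(Q \right)}}{-68905} = \frac{- \frac{3}{2} + \frac{1}{2} \cdot 5}{-68905} = \left(- \frac{3}{2} + \frac{5}{2}\right) \left(- \frac{1}{68905}\right) = 1 \left(- \frac{1}{68905}\right) = - \frac{1}{68905}$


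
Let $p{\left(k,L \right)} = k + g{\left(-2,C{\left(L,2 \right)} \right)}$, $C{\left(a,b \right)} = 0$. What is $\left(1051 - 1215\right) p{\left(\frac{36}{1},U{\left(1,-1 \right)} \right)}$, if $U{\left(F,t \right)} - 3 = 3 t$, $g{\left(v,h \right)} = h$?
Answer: $-5904$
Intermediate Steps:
$U{\left(F,t \right)} = 3 + 3 t$
$p{\left(k,L \right)} = k$ ($p{\left(k,L \right)} = k + 0 = k$)
$\left(1051 - 1215\right) p{\left(\frac{36}{1},U{\left(1,-1 \right)} \right)} = \left(1051 - 1215\right) \frac{36}{1} = - 164 \cdot 36 \cdot 1 = \left(-164\right) 36 = -5904$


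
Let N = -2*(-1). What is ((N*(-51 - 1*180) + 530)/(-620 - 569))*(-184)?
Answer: 12512/1189 ≈ 10.523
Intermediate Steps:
N = 2
((N*(-51 - 1*180) + 530)/(-620 - 569))*(-184) = ((2*(-51 - 1*180) + 530)/(-620 - 569))*(-184) = ((2*(-51 - 180) + 530)/(-1189))*(-184) = ((2*(-231) + 530)*(-1/1189))*(-184) = ((-462 + 530)*(-1/1189))*(-184) = (68*(-1/1189))*(-184) = -68/1189*(-184) = 12512/1189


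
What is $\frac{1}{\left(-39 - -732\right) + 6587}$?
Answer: $\frac{1}{7280} \approx 0.00013736$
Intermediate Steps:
$\frac{1}{\left(-39 - -732\right) + 6587} = \frac{1}{\left(-39 + 732\right) + 6587} = \frac{1}{693 + 6587} = \frac{1}{7280}$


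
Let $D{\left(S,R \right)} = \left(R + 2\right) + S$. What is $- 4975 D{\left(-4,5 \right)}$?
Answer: $-14925$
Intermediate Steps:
$D{\left(S,R \right)} = 2 + R + S$ ($D{\left(S,R \right)} = \left(2 + R\right) + S = 2 + R + S$)
$- 4975 D{\left(-4,5 \right)} = - 4975 \left(2 + 5 - 4\right) = \left(-4975\right) 3 = -14925$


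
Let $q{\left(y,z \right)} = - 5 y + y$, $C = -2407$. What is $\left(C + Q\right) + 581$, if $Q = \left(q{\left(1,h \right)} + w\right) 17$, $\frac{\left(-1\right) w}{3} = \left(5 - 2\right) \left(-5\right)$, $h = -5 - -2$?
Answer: $-1129$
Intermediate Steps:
$h = -3$ ($h = -5 + 2 = -3$)
$q{\left(y,z \right)} = - 4 y$
$w = 45$ ($w = - 3 \left(5 - 2\right) \left(-5\right) = - 3 \cdot 3 \left(-5\right) = \left(-3\right) \left(-15\right) = 45$)
$Q = 697$ ($Q = \left(\left(-4\right) 1 + 45\right) 17 = \left(-4 + 45\right) 17 = 41 \cdot 17 = 697$)
$\left(C + Q\right) + 581 = \left(-2407 + 697\right) + 581 = -1710 + 581 = -1129$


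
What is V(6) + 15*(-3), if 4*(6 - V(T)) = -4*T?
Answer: -33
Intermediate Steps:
V(T) = 6 + T (V(T) = 6 - (-1)*T = 6 + T)
V(6) + 15*(-3) = (6 + 6) + 15*(-3) = 12 - 45 = -33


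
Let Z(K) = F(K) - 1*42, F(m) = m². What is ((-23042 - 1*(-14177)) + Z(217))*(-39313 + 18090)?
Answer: -810336586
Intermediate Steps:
Z(K) = -42 + K² (Z(K) = K² - 1*42 = K² - 42 = -42 + K²)
((-23042 - 1*(-14177)) + Z(217))*(-39313 + 18090) = ((-23042 - 1*(-14177)) + (-42 + 217²))*(-39313 + 18090) = ((-23042 + 14177) + (-42 + 47089))*(-21223) = (-8865 + 47047)*(-21223) = 38182*(-21223) = -810336586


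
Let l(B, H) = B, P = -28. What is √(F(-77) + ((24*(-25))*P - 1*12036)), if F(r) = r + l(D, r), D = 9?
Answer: 2*√1174 ≈ 68.527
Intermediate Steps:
F(r) = 9 + r (F(r) = r + 9 = 9 + r)
√(F(-77) + ((24*(-25))*P - 1*12036)) = √((9 - 77) + ((24*(-25))*(-28) - 1*12036)) = √(-68 + (-600*(-28) - 12036)) = √(-68 + (16800 - 12036)) = √(-68 + 4764) = √4696 = 2*√1174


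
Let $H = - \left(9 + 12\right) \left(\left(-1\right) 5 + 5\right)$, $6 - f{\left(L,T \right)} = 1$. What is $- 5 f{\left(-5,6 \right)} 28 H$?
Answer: $0$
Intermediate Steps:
$f{\left(L,T \right)} = 5$ ($f{\left(L,T \right)} = 6 - 1 = 5$)
$H = 0$ ($H = - 21 \left(-5 + 5\right) = - 21 \cdot 0 = \left(-1\right) 0 = 0$)
$- 5 f{\left(-5,6 \right)} 28 H = \left(-5\right) 5 \cdot 28 \cdot 0 = \left(-25\right) 28 \cdot 0 = \left(-700\right) 0 = 0$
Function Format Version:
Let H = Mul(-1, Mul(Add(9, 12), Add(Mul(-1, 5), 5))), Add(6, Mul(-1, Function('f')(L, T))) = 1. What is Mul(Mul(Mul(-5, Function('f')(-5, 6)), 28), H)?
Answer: 0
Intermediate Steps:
Function('f')(L, T) = 5 (Function('f')(L, T) = Add(6, Mul(-1, 1)) = Add(6, -1) = 5)
H = 0 (H = Mul(-1, Mul(21, Add(-5, 5))) = Mul(-1, Mul(21, 0)) = Mul(-1, 0) = 0)
Mul(Mul(Mul(-5, Function('f')(-5, 6)), 28), H) = Mul(Mul(Mul(-5, 5), 28), 0) = Mul(Mul(-25, 28), 0) = Mul(-700, 0) = 0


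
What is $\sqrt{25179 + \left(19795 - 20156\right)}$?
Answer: $\sqrt{24818} \approx 157.54$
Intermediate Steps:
$\sqrt{25179 + \left(19795 - 20156\right)} = \sqrt{25179 - 361} = \sqrt{24818}$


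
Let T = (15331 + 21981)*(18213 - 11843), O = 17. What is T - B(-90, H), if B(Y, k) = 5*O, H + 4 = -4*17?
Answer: 237677355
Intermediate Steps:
H = -72 (H = -4 - 4*17 = -4 - 68 = -72)
B(Y, k) = 85 (B(Y, k) = 5*17 = 85)
T = 237677440 (T = 37312*6370 = 237677440)
T - B(-90, H) = 237677440 - 1*85 = 237677440 - 85 = 237677355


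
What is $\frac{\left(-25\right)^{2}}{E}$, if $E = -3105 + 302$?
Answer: $- \frac{625}{2803} \approx -0.22298$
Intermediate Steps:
$E = -2803$
$\frac{\left(-25\right)^{2}}{E} = \frac{\left(-25\right)^{2}}{-2803} = 625 \left(- \frac{1}{2803}\right) = - \frac{625}{2803}$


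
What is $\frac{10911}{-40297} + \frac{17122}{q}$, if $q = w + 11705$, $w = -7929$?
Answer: $\frac{5498011}{1289504} \approx 4.2637$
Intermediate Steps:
$q = 3776$ ($q = -7929 + 11705 = 3776$)
$\frac{10911}{-40297} + \frac{17122}{q} = \frac{10911}{-40297} + \frac{17122}{3776} = 10911 \left(- \frac{1}{40297}\right) + 17122 \cdot \frac{1}{3776} = - \frac{10911}{40297} + \frac{8561}{1888} = \frac{5498011}{1289504}$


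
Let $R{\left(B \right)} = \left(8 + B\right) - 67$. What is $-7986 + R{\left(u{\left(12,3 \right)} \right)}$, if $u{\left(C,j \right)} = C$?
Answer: $-8033$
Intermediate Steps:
$R{\left(B \right)} = -59 + B$
$-7986 + R{\left(u{\left(12,3 \right)} \right)} = -7986 + \left(-59 + 12\right) = -7986 - 47 = -8033$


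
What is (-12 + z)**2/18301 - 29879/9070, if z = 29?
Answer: -544194349/165990070 ≈ -3.2785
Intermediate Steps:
(-12 + z)**2/18301 - 29879/9070 = (-12 + 29)**2/18301 - 29879/9070 = 17**2*(1/18301) - 29879*1/9070 = 289*(1/18301) - 29879/9070 = 289/18301 - 29879/9070 = -544194349/165990070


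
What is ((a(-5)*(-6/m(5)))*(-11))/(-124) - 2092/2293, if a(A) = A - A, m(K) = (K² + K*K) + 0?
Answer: -2092/2293 ≈ -0.91234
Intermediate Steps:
m(K) = 2*K² (m(K) = (K² + K²) + 0 = 2*K² + 0 = 2*K²)
a(A) = 0
((a(-5)*(-6/m(5)))*(-11))/(-124) - 2092/2293 = ((0*(-6/(2*5²)))*(-11))/(-124) - 2092/2293 = ((0*(-6/(2*25)))*(-11))*(-1/124) - 2092*1/2293 = ((0*(-6/50))*(-11))*(-1/124) - 2092/2293 = ((0*(-6*1/50))*(-11))*(-1/124) - 2092/2293 = ((0*(-3/25))*(-11))*(-1/124) - 2092/2293 = (0*(-11))*(-1/124) - 2092/2293 = 0*(-1/124) - 2092/2293 = 0 - 2092/2293 = -2092/2293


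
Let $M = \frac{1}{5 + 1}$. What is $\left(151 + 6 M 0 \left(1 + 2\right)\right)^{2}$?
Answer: $22801$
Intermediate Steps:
$M = \frac{1}{6} \approx 0.16667$
$\left(151 + 6 M 0 \left(1 + 2\right)\right)^{2} = \left(151 + 6 \cdot \frac{1}{6} \cdot 0 \left(1 + 2\right)\right)^{2} = \left(151 + 1 \cdot 0 \cdot 3\right)^{2} = \left(151 + 0 \cdot 3\right)^{2} = \left(151 + 0\right)^{2} = 151^{2} = 22801$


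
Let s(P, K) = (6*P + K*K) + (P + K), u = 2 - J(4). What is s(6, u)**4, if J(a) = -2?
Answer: 14776336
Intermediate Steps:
u = 4 (u = 2 - 1*(-2) = 2 + 2 = 4)
s(P, K) = K + K**2 + 7*P (s(P, K) = (6*P + K**2) + (K + P) = (K**2 + 6*P) + (K + P) = K + K**2 + 7*P)
s(6, u)**4 = (4 + 4**2 + 7*6)**4 = (4 + 16 + 42)**4 = 62**4 = 14776336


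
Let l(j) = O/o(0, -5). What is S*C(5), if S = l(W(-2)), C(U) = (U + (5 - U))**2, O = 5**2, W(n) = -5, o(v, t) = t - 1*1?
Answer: -625/6 ≈ -104.17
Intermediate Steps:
o(v, t) = -1 + t (o(v, t) = t - 1 = -1 + t)
O = 25
l(j) = -25/6 (l(j) = 25/(-1 - 5) = 25/(-6) = 25*(-1/6) = -25/6)
C(U) = 25 (C(U) = 5**2 = 25)
S = -25/6 ≈ -4.1667
S*C(5) = -25/6*25 = -625/6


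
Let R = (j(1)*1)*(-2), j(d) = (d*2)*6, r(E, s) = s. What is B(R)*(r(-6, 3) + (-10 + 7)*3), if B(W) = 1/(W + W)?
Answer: ⅛ ≈ 0.12500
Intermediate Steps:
j(d) = 12*d (j(d) = (2*d)*6 = 12*d)
R = -24 (R = ((12*1)*1)*(-2) = (12*1)*(-2) = 12*(-2) = -24)
B(W) = 1/(2*W)
B(R)*(r(-6, 3) + (-10 + 7)*3) = ((½)/(-24))*(3 + (-10 + 7)*3) = ((½)*(-1/24))*(3 - 3*3) = -(3 - 9)/48 = -1/48*(-6) = ⅛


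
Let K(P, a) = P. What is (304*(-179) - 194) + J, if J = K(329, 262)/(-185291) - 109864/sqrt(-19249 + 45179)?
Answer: -10118741839/185291 - 54932*sqrt(25930)/12965 ≈ -55292.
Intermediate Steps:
J = -329/185291 - 54932*sqrt(25930)/12965 (J = 329/(-185291) - 109864/sqrt(-19249 + 45179) = 329*(-1/185291) - 109864*sqrt(25930)/25930 = -329/185291 - 54932*sqrt(25930)/12965 ≈ -682.27)
(304*(-179) - 194) + J = (304*(-179) - 194) + (-329/185291 - 54932*sqrt(25930)/12965) = (-54416 - 194) + (-329/185291 - 54932*sqrt(25930)/12965) = -54610 + (-329/185291 - 54932*sqrt(25930)/12965) = -10118741839/185291 - 54932*sqrt(25930)/12965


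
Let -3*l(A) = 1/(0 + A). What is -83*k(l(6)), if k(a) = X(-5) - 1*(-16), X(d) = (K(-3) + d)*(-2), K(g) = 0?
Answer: -2158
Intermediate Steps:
l(A) = -1/(3*A) (l(A) = -1/(3*(0 + A)) = -1/(3*A))
X(d) = -2*d (X(d) = (0 + d)*(-2) = d*(-2) = -2*d)
k(a) = 26 (k(a) = -2*(-5) - 1*(-16) = 10 + 16 = 26)
-83*k(l(6)) = -83*26 = -2158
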